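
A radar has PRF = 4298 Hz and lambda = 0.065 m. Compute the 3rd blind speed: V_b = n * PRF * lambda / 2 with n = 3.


V_blind = 3 * 4298 * 0.065 / 2 = 419.1 m/s

419.1 m/s


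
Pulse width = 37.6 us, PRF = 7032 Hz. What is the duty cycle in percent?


DC = 37.6e-6 * 7032 * 100 = 26.44%

26.44%


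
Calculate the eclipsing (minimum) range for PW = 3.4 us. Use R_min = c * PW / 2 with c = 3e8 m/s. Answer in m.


R_min = 3e8 * 3.4e-6 / 2 = 510.0 m

510.0 m


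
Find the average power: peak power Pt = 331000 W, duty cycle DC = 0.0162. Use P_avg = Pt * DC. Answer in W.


P_avg = 331000 * 0.0162 = 5362.2 W

5362.2 W


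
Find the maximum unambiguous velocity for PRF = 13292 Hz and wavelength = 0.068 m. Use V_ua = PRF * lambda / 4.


V_ua = 13292 * 0.068 / 4 = 226.0 m/s

226.0 m/s


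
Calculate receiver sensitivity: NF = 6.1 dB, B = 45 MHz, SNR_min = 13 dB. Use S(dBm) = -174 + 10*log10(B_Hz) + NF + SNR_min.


10*log10(45000000.0) = 76.53
S = -174 + 76.53 + 6.1 + 13 = -78.4 dBm

-78.4 dBm


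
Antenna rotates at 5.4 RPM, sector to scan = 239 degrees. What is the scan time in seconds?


t = 239 / (5.4 * 360) * 60 = 7.38 s

7.38 s


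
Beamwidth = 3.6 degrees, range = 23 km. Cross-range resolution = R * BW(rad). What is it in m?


BW_rad = 0.062831853
CR = 23000 * 0.062831853 = 1445.1 m

1445.1 m


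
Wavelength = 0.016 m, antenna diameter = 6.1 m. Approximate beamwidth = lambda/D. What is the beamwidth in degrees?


BW_rad = 0.016 / 6.1 = 0.002623
BW_deg = 0.15 degrees

0.15 degrees


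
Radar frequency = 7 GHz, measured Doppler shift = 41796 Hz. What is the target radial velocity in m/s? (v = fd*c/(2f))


v = 41796 * 3e8 / (2 * 7000000000.0) = 895.6 m/s

895.6 m/s


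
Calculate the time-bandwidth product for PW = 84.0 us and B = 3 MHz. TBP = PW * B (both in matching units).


TBP = 84.0 * 3 = 252.0

252.0


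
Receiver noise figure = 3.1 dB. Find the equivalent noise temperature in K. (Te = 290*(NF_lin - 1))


NF_lin = 10^(3.1/10) = 2.041738
Te = 290 * (2.041738 - 1) = 302.1 K

302.1 K


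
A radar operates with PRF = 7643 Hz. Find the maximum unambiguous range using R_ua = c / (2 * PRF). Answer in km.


R_ua = 3e8 / (2 * 7643) = 19625.8 m = 19.6 km

19.6 km


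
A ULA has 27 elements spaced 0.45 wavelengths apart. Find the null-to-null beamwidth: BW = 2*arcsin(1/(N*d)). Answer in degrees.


1/(N*d) = 1/(27*0.45) = 0.082305
BW = 2*arcsin(0.082305) = 9.4 degrees

9.4 degrees


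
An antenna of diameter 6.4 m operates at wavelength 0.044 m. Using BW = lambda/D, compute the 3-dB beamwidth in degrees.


BW_rad = 0.044 / 6.4 = 0.006875
BW_deg = 0.39 degrees

0.39 degrees


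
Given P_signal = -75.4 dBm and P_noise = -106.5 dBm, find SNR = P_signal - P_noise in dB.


SNR = -75.4 - (-106.5) = 31.1 dB

31.1 dB


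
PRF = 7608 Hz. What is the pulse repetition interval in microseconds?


PRI = 1/7608 = 0.0001314406 s = 131.4 us

131.4 us


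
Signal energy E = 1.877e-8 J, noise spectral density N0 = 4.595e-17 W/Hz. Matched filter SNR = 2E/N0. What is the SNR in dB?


SNR_lin = 2 * 1.877e-8 / 4.595e-17 = 8.17e8
SNR_dB = 10*log10(8.17e8) = 89.1 dB

89.1 dB


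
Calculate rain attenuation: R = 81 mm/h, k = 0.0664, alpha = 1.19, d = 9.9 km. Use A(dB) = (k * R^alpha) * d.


gamma = 0.0664 * 81^1.19 = 12.395534 dB/km
A = 12.395534 * 9.9 = 122.72 dB

122.72 dB


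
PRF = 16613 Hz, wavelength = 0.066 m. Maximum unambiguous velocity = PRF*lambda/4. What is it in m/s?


V_ua = 16613 * 0.066 / 4 = 274.1 m/s

274.1 m/s


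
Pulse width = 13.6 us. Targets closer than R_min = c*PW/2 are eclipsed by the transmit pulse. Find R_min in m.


R_min = 3e8 * 13.6e-6 / 2 = 2040.0 m

2040.0 m


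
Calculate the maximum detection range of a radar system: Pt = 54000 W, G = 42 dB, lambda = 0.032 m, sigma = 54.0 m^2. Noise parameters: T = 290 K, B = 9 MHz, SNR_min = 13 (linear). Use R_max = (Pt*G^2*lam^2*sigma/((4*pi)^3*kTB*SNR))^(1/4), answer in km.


G_lin = 10^(42/10) = 15848.931925
R^4 = 54000 * 15848.931925^2 * 0.032^2 * 54.0 / ((4*pi)^3 * 1.38e-23 * 290 * 9000000.0 * 13)
R^4 = 8.07226e20 m^4
R_max = (8.07226e20)^(1/4) = 168557.8 m = 168.6 km

168.6 km


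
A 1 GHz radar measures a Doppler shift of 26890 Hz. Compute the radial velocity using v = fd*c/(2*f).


v = 26890 * 3e8 / (2 * 1000000000.0) = 4033.5 m/s

4033.5 m/s


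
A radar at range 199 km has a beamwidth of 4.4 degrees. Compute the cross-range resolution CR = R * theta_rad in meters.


BW_rad = 0.076794487
CR = 199000 * 0.076794487 = 15282.1 m

15282.1 m


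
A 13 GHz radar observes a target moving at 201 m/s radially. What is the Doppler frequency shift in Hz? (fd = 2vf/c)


fd = 2 * 201 * 13000000000.0 / 3e8 = 17420.0 Hz

17420.0 Hz


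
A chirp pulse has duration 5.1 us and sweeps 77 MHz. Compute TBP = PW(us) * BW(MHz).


TBP = 5.1 * 77 = 392.7

392.7


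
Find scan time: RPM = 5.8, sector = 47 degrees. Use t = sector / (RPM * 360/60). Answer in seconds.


t = 47 / (5.8 * 360) * 60 = 1.35 s

1.35 s


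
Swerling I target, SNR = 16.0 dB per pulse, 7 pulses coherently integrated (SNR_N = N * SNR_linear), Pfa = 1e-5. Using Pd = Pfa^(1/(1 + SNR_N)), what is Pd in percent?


SNR_lin = 10^(16.0/10) = 39.81072
SNR_N = 7 * 39.81072 = 278.67504
1/(1 + SNR_N) = 1/279.67504 = 0.0035756
Pd = (1e-5)^0.0035756 = 0.95967
Pd = 96.0%

96.0%


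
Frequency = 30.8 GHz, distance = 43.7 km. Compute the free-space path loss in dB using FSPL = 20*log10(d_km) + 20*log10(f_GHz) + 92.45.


20*log10(43.7) = 32.81
20*log10(30.8) = 29.77
FSPL = 155.0 dB

155.0 dB


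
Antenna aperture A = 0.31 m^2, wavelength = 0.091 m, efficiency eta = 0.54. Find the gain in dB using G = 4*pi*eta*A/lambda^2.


G_linear = 4*pi*0.54*0.31/0.091^2 = 254.03
G_dB = 10*log10(254.03) = 24.0 dB

24.0 dB


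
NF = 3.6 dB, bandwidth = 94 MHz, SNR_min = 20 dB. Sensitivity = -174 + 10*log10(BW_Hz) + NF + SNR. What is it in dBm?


10*log10(94000000.0) = 79.73
S = -174 + 79.73 + 3.6 + 20 = -70.7 dBm

-70.7 dBm


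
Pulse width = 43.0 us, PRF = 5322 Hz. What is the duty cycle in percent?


DC = 43.0e-6 * 5322 * 100 = 22.88%

22.88%


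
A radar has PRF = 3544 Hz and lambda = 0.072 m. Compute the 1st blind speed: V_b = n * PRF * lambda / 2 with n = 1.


V_blind = 1 * 3544 * 0.072 / 2 = 127.6 m/s

127.6 m/s


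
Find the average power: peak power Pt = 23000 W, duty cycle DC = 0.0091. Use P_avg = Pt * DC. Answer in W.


P_avg = 23000 * 0.0091 = 209.3 W

209.3 W


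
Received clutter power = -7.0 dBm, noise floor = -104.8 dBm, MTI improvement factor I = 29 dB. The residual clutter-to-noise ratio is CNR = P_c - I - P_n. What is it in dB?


CNR = -7.0 - 29 - (-104.8) = 68.8 dB

68.8 dB


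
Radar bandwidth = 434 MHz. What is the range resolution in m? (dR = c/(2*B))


dR = 3e8 / (2 * 434000000.0) = 0.35 m

0.35 m


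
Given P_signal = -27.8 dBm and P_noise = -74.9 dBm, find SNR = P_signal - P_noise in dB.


SNR = -27.8 - (-74.9) = 47.1 dB

47.1 dB


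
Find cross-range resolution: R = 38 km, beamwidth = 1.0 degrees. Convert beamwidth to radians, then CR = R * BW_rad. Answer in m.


BW_rad = 0.017453293
CR = 38000 * 0.017453293 = 663.2 m

663.2 m


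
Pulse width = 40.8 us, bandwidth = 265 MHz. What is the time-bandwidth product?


TBP = 40.8 * 265 = 10812.0

10812.0


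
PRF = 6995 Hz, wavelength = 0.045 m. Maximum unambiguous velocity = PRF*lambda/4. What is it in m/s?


V_ua = 6995 * 0.045 / 4 = 78.7 m/s

78.7 m/s


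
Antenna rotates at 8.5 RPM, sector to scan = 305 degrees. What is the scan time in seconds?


t = 305 / (8.5 * 360) * 60 = 5.98 s

5.98 s


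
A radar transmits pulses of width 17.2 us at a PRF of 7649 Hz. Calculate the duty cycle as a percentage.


DC = 17.2e-6 * 7649 * 100 = 13.16%

13.16%


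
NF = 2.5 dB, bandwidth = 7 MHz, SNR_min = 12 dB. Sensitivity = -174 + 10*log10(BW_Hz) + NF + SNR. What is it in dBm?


10*log10(7000000.0) = 68.45
S = -174 + 68.45 + 2.5 + 12 = -91.0 dBm

-91.0 dBm


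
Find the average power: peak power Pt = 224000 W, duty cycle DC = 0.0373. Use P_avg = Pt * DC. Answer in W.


P_avg = 224000 * 0.0373 = 8355.2 W

8355.2 W


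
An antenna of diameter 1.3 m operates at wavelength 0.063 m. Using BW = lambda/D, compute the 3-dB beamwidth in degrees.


BW_rad = 0.063 / 1.3 = 0.048462
BW_deg = 2.78 degrees

2.78 degrees


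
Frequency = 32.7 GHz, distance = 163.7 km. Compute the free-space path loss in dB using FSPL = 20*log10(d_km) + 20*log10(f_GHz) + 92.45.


20*log10(163.7) = 44.28
20*log10(32.7) = 30.29
FSPL = 167.0 dB

167.0 dB


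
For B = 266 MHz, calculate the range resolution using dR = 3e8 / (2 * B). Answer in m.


dR = 3e8 / (2 * 266000000.0) = 0.56 m

0.56 m


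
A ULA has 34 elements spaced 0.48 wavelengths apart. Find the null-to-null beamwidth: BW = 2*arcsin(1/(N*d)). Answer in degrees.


1/(N*d) = 1/(34*0.48) = 0.061275
BW = 2*arcsin(0.061275) = 7.0 degrees

7.0 degrees


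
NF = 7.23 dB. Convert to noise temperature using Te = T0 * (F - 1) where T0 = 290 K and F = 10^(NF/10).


NF_lin = 10^(7.23/10) = 5.284453
Te = 290 * (5.284453 - 1) = 1242.5 K

1242.5 K


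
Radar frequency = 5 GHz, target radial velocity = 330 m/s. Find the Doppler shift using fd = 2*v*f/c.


fd = 2 * 330 * 5000000000.0 / 3e8 = 11000.0 Hz

11000.0 Hz


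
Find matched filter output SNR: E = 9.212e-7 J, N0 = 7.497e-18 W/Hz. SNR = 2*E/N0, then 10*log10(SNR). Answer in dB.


SNR_lin = 2 * 9.212e-7 / 7.497e-18 = 2.458e11
SNR_dB = 10*log10(2.458e11) = 113.9 dB

113.9 dB


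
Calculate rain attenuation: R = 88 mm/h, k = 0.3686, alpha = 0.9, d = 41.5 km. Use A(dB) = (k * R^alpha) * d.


gamma = 0.3686 * 88^0.9 = 20.729543 dB/km
A = 20.729543 * 41.5 = 860.28 dB

860.28 dB


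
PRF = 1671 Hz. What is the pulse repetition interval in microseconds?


PRI = 1/1671 = 0.000598444 s = 598.4 us

598.4 us


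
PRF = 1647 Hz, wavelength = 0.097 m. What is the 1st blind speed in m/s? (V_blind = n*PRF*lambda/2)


V_blind = 1 * 1647 * 0.097 / 2 = 79.9 m/s

79.9 m/s


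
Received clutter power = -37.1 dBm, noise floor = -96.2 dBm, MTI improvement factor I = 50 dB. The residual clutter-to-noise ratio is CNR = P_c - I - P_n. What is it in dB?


CNR = -37.1 - 50 - (-96.2) = 9.1 dB

9.1 dB


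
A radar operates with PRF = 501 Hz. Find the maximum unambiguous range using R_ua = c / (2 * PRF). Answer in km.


R_ua = 3e8 / (2 * 501) = 299401.2 m = 299.4 km

299.4 km


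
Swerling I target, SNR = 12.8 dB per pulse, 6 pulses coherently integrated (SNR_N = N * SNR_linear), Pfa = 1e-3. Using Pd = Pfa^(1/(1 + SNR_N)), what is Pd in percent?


SNR_lin = 10^(12.8/10) = 19.05461
SNR_N = 6 * 19.05461 = 114.32766
1/(1 + SNR_N) = 1/115.32766 = 0.0086709
Pd = (1e-3)^0.0086709 = 0.94186
Pd = 94.2%

94.2%


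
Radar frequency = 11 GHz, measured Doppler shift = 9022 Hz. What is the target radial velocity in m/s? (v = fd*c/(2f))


v = 9022 * 3e8 / (2 * 11000000000.0) = 123.0 m/s

123.0 m/s


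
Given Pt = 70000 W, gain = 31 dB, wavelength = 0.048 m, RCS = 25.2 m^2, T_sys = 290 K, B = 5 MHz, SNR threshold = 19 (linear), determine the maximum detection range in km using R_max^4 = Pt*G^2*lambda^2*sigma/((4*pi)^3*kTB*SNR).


G_lin = 10^(31/10) = 1258.925412
R^4 = 70000 * 1258.925412^2 * 0.048^2 * 25.2 / ((4*pi)^3 * 1.38e-23 * 290 * 5000000.0 * 19)
R^4 = 8.53789e18 m^4
R_max = (8.53789e18)^(1/4) = 54055.2 m = 54.1 km

54.1 km


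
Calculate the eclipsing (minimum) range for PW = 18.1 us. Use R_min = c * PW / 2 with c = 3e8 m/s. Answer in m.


R_min = 3e8 * 18.1e-6 / 2 = 2715.0 m

2715.0 m


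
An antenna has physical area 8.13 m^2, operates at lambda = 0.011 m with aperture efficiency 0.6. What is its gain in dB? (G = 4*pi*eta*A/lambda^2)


G_linear = 4*pi*0.6*8.13/0.011^2 = 506601.29
G_dB = 10*log10(506601.29) = 57.0 dB

57.0 dB


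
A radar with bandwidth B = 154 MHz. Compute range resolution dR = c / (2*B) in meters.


dR = 3e8 / (2 * 154000000.0) = 0.97 m

0.97 m


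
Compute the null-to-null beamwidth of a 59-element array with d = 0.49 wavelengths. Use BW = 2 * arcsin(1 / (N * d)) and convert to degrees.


1/(N*d) = 1/(59*0.49) = 0.03459
BW = 2*arcsin(0.03459) = 4.0 degrees

4.0 degrees


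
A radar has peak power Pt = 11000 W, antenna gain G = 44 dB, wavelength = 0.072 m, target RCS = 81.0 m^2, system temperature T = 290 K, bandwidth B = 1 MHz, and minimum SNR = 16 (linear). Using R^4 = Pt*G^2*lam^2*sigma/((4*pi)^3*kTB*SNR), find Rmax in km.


G_lin = 10^(44/10) = 25118.864315
R^4 = 11000 * 25118.864315^2 * 0.072^2 * 81.0 / ((4*pi)^3 * 1.38e-23 * 290 * 1000000.0 * 16)
R^4 = 2.29359e22 m^4
R_max = (2.29359e22)^(1/4) = 389160.7 m = 389.2 km

389.2 km


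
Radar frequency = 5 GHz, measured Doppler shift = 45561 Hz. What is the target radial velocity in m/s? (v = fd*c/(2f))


v = 45561 * 3e8 / (2 * 5000000000.0) = 1366.8 m/s

1366.8 m/s


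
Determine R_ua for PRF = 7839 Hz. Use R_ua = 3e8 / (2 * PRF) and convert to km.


R_ua = 3e8 / (2 * 7839) = 19135.1 m = 19.1 km

19.1 km


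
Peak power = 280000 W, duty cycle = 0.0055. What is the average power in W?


P_avg = 280000 * 0.0055 = 1540.0 W

1540.0 W


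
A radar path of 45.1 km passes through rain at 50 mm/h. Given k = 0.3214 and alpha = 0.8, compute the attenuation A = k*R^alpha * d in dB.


gamma = 0.3214 * 50^0.8 = 7.348892 dB/km
A = 7.348892 * 45.1 = 331.44 dB

331.44 dB


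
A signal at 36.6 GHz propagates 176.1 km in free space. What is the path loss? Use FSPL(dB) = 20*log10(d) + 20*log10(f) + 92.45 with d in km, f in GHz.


20*log10(176.1) = 44.92
20*log10(36.6) = 31.27
FSPL = 168.6 dB

168.6 dB


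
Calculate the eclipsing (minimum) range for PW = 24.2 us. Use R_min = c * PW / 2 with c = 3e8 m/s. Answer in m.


R_min = 3e8 * 24.2e-6 / 2 = 3630.0 m

3630.0 m


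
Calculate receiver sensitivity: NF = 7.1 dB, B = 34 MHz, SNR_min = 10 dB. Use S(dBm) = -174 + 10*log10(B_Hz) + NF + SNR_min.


10*log10(34000000.0) = 75.31
S = -174 + 75.31 + 7.1 + 10 = -81.6 dBm

-81.6 dBm


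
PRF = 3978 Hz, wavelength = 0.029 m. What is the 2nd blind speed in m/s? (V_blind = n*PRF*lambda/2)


V_blind = 2 * 3978 * 0.029 / 2 = 115.4 m/s

115.4 m/s


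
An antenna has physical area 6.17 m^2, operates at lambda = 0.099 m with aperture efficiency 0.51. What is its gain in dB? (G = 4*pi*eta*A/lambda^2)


G_linear = 4*pi*0.51*6.17/0.099^2 = 4034.55
G_dB = 10*log10(4034.55) = 36.1 dB

36.1 dB


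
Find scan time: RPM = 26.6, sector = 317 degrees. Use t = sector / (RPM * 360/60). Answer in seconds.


t = 317 / (26.6 * 360) * 60 = 1.99 s

1.99 s


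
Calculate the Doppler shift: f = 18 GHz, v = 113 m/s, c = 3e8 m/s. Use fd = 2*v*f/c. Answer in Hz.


fd = 2 * 113 * 18000000000.0 / 3e8 = 13560.0 Hz

13560.0 Hz


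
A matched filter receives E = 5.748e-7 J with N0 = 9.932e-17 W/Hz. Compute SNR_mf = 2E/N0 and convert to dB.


SNR_lin = 2 * 5.748e-7 / 9.932e-17 = 1.157e10
SNR_dB = 10*log10(1.157e10) = 100.6 dB

100.6 dB


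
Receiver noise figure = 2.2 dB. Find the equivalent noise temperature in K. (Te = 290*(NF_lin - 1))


NF_lin = 10^(2.2/10) = 1.659587
Te = 290 * (1.659587 - 1) = 191.3 K

191.3 K


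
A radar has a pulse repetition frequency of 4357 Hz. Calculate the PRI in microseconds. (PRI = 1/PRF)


PRI = 1/4357 = 0.0002295157 s = 229.5 us

229.5 us


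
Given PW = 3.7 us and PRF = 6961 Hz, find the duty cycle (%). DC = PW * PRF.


DC = 3.7e-6 * 6961 * 100 = 2.58%

2.58%


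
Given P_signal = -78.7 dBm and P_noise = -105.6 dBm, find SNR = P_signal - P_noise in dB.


SNR = -78.7 - (-105.6) = 26.9 dB

26.9 dB


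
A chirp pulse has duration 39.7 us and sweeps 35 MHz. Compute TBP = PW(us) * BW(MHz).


TBP = 39.7 * 35 = 1389.5

1389.5


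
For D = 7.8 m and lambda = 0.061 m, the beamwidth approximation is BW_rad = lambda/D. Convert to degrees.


BW_rad = 0.061 / 7.8 = 0.007821
BW_deg = 0.45 degrees

0.45 degrees


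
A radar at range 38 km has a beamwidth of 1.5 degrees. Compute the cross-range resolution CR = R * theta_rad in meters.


BW_rad = 0.026179939
CR = 38000 * 0.026179939 = 994.8 m

994.8 m


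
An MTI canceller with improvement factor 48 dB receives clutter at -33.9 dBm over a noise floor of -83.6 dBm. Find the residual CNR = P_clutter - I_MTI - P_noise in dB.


CNR = -33.9 - 48 - (-83.6) = 1.7 dB

1.7 dB


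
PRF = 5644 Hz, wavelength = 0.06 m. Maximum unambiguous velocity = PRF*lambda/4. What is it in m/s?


V_ua = 5644 * 0.06 / 4 = 84.7 m/s

84.7 m/s


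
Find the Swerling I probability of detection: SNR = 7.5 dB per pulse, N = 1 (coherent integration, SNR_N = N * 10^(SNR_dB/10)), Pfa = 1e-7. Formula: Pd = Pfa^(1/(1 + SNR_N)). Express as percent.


SNR_lin = 10^(7.5/10) = 5.62341
SNR_N = 1 * 5.62341 = 5.62341
1/(1 + SNR_N) = 1/6.62341 = 0.1509796
Pd = (1e-7)^0.1509796 = 0.08773
Pd = 8.8%

8.8%


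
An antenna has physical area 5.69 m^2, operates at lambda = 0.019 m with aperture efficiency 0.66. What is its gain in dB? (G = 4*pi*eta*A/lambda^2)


G_linear = 4*pi*0.66*5.69/0.019^2 = 130725.06
G_dB = 10*log10(130725.06) = 51.2 dB

51.2 dB


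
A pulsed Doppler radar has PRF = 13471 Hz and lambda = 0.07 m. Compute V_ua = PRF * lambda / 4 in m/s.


V_ua = 13471 * 0.07 / 4 = 235.7 m/s

235.7 m/s


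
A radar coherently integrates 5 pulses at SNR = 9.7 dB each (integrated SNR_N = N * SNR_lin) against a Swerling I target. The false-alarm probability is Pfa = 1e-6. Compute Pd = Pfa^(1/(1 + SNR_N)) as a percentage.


SNR_lin = 10^(9.7/10) = 9.33254
SNR_N = 5 * 9.33254 = 46.6627
1/(1 + SNR_N) = 1/47.6627 = 0.0209808
Pd = (1e-6)^0.0209808 = 0.74837
Pd = 74.8%

74.8%


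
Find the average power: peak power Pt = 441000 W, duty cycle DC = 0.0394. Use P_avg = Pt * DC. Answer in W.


P_avg = 441000 * 0.0394 = 17375.4 W

17375.4 W


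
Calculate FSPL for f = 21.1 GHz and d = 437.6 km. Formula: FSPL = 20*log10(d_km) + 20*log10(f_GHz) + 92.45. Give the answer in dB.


20*log10(437.6) = 52.82
20*log10(21.1) = 26.49
FSPL = 171.8 dB

171.8 dB


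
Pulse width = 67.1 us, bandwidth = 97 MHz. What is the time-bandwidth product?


TBP = 67.1 * 97 = 6508.7

6508.7


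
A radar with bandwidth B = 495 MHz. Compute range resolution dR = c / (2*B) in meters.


dR = 3e8 / (2 * 495000000.0) = 0.3 m

0.3 m


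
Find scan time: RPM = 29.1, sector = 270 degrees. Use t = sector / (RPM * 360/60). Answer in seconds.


t = 270 / (29.1 * 360) * 60 = 1.55 s

1.55 s


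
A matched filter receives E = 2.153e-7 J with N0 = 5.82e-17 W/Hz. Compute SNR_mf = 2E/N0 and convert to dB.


SNR_lin = 2 * 2.153e-7 / 5.82e-17 = 7.399e9
SNR_dB = 10*log10(7.399e9) = 98.7 dB

98.7 dB


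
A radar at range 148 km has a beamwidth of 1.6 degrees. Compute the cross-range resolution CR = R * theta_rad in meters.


BW_rad = 0.027925268
CR = 148000 * 0.027925268 = 4132.9 m

4132.9 m


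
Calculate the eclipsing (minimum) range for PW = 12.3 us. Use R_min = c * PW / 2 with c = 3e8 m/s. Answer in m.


R_min = 3e8 * 12.3e-6 / 2 = 1845.0 m

1845.0 m


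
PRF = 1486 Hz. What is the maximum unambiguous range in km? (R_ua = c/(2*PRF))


R_ua = 3e8 / (2 * 1486) = 100942.1 m = 100.9 km

100.9 km


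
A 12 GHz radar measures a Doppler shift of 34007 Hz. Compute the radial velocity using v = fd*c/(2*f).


v = 34007 * 3e8 / (2 * 12000000000.0) = 425.1 m/s

425.1 m/s


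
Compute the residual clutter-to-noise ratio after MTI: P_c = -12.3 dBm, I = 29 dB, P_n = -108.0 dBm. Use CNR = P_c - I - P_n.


CNR = -12.3 - 29 - (-108.0) = 66.7 dB

66.7 dB


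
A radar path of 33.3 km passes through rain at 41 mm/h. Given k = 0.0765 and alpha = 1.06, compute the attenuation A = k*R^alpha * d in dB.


gamma = 0.0765 * 41^1.06 = 3.919334 dB/km
A = 3.919334 * 33.3 = 130.51 dB

130.51 dB


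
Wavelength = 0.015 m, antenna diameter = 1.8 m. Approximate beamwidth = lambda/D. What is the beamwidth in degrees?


BW_rad = 0.015 / 1.8 = 0.008333
BW_deg = 0.48 degrees

0.48 degrees


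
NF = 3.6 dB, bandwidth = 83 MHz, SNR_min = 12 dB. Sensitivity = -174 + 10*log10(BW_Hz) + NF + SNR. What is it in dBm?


10*log10(83000000.0) = 79.19
S = -174 + 79.19 + 3.6 + 12 = -79.2 dBm

-79.2 dBm


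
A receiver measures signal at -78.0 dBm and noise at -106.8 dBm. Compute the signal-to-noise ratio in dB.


SNR = -78.0 - (-106.8) = 28.8 dB

28.8 dB


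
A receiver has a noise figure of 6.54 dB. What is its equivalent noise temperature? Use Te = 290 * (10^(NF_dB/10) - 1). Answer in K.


NF_lin = 10^(6.54/10) = 4.508167
Te = 290 * (4.508167 - 1) = 1017.4 K

1017.4 K


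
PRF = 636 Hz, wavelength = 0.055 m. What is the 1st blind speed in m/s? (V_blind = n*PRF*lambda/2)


V_blind = 1 * 636 * 0.055 / 2 = 17.5 m/s

17.5 m/s


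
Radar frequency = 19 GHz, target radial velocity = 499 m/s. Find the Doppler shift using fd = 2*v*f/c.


fd = 2 * 499 * 19000000000.0 / 3e8 = 63206.7 Hz

63206.7 Hz


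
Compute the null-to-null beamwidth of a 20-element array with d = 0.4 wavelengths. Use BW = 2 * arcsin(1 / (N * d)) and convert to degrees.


1/(N*d) = 1/(20*0.4) = 0.125
BW = 2*arcsin(0.125) = 14.4 degrees

14.4 degrees


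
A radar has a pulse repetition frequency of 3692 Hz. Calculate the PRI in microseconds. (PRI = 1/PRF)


PRI = 1/3692 = 0.0002708559 s = 270.9 us

270.9 us


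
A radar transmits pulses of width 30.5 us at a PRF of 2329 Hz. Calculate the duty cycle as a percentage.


DC = 30.5e-6 * 2329 * 100 = 7.1%

7.1%


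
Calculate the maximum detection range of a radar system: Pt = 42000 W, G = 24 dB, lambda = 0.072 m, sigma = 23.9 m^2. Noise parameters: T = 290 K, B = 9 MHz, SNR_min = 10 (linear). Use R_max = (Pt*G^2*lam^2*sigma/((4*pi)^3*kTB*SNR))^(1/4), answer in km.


G_lin = 10^(24/10) = 251.188643
R^4 = 42000 * 251.188643^2 * 0.072^2 * 23.9 / ((4*pi)^3 * 1.38e-23 * 290 * 9000000.0 * 10)
R^4 = 4.5937e17 m^4
R_max = (4.5937e17)^(1/4) = 26034.0 m = 26.0 km

26.0 km


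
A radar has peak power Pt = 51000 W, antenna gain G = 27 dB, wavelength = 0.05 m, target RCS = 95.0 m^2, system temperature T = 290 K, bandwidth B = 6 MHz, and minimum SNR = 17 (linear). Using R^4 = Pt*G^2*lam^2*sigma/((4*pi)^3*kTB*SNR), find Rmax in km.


G_lin = 10^(27/10) = 501.187234
R^4 = 51000 * 501.187234^2 * 0.05^2 * 95.0 / ((4*pi)^3 * 1.38e-23 * 290 * 6000000.0 * 17)
R^4 = 3.75601e18 m^4
R_max = (3.75601e18)^(1/4) = 44023.2 m = 44.0 km

44.0 km


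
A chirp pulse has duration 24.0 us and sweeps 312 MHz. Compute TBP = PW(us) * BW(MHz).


TBP = 24.0 * 312 = 7488.0

7488.0


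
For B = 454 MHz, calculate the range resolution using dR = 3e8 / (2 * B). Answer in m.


dR = 3e8 / (2 * 454000000.0) = 0.33 m

0.33 m


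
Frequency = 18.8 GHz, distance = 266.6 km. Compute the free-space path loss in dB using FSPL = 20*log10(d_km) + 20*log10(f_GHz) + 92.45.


20*log10(266.6) = 48.52
20*log10(18.8) = 25.48
FSPL = 166.5 dB

166.5 dB


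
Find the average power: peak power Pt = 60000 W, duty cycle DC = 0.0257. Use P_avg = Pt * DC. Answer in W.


P_avg = 60000 * 0.0257 = 1542.0 W

1542.0 W


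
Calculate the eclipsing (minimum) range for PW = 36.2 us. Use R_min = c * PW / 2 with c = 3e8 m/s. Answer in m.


R_min = 3e8 * 36.2e-6 / 2 = 5430.0 m

5430.0 m


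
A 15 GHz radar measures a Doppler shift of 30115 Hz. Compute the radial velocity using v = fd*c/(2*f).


v = 30115 * 3e8 / (2 * 15000000000.0) = 301.2 m/s

301.2 m/s


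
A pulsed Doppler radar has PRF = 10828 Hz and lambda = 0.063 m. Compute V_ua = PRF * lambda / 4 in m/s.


V_ua = 10828 * 0.063 / 4 = 170.5 m/s

170.5 m/s


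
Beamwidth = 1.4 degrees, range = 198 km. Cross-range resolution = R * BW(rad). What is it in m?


BW_rad = 0.02443461
CR = 198000 * 0.02443461 = 4838.1 m

4838.1 m


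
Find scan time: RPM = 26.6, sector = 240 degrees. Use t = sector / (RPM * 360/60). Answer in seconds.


t = 240 / (26.6 * 360) * 60 = 1.5 s

1.5 s


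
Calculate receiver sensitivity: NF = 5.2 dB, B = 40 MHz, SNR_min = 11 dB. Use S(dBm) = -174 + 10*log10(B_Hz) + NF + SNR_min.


10*log10(40000000.0) = 76.02
S = -174 + 76.02 + 5.2 + 11 = -81.8 dBm

-81.8 dBm


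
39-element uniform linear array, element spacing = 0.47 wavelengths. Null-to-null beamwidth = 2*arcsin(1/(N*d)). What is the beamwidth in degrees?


1/(N*d) = 1/(39*0.47) = 0.054555
BW = 2*arcsin(0.054555) = 6.3 degrees

6.3 degrees


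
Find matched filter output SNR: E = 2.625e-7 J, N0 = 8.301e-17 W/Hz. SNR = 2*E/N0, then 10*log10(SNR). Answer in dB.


SNR_lin = 2 * 2.625e-7 / 8.301e-17 = 6.325e9
SNR_dB = 10*log10(6.325e9) = 98.0 dB

98.0 dB


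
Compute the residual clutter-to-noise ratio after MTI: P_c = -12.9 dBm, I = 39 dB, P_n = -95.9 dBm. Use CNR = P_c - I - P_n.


CNR = -12.9 - 39 - (-95.9) = 44.0 dB

44.0 dB


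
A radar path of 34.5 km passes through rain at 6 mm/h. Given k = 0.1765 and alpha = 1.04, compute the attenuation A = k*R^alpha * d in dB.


gamma = 0.1765 * 6^1.04 = 1.137685 dB/km
A = 1.137685 * 34.5 = 39.25 dB

39.25 dB


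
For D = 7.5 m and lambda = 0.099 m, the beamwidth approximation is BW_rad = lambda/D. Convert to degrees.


BW_rad = 0.099 / 7.5 = 0.0132
BW_deg = 0.76 degrees

0.76 degrees


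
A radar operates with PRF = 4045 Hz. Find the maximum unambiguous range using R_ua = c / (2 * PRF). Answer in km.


R_ua = 3e8 / (2 * 4045) = 37082.8 m = 37.1 km

37.1 km


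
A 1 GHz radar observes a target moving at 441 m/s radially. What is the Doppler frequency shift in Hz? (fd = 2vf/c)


fd = 2 * 441 * 1000000000.0 / 3e8 = 2940.0 Hz

2940.0 Hz


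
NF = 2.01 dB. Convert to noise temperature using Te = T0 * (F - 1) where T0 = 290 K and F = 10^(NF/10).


NF_lin = 10^(2.01/10) = 1.588547
Te = 290 * (1.588547 - 1) = 170.7 K

170.7 K


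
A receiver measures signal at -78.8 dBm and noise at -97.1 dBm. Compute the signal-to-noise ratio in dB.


SNR = -78.8 - (-97.1) = 18.3 dB

18.3 dB


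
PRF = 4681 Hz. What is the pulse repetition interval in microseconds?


PRI = 1/4681 = 0.0002136296 s = 213.6 us

213.6 us


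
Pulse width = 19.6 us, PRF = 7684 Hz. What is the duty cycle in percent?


DC = 19.6e-6 * 7684 * 100 = 15.06%

15.06%


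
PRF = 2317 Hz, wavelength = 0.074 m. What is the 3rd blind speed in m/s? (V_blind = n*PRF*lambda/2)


V_blind = 3 * 2317 * 0.074 / 2 = 257.2 m/s

257.2 m/s


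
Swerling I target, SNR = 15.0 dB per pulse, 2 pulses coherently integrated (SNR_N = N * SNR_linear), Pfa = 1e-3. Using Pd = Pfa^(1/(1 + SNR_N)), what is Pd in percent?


SNR_lin = 10^(15.0/10) = 31.62278
SNR_N = 2 * 31.62278 = 63.24556
1/(1 + SNR_N) = 1/64.24556 = 0.0155653
Pd = (1e-3)^0.0155653 = 0.89806
Pd = 89.8%

89.8%


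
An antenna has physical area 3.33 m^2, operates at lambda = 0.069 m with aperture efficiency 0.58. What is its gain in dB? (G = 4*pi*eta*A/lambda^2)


G_linear = 4*pi*0.58*3.33/0.069^2 = 5097.81
G_dB = 10*log10(5097.81) = 37.1 dB

37.1 dB


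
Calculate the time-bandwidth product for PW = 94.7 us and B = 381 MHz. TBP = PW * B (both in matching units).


TBP = 94.7 * 381 = 36080.7

36080.7


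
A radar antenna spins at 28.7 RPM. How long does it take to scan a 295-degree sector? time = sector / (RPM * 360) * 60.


t = 295 / (28.7 * 360) * 60 = 1.71 s

1.71 s


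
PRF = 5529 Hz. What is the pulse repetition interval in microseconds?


PRI = 1/5529 = 0.0001808645 s = 180.9 us

180.9 us


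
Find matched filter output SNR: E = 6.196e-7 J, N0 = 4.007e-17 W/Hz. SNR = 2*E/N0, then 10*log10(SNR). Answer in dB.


SNR_lin = 2 * 6.196e-7 / 4.007e-17 = 3.093e10
SNR_dB = 10*log10(3.093e10) = 104.9 dB

104.9 dB


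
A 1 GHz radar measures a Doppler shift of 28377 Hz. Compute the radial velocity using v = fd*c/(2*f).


v = 28377 * 3e8 / (2 * 1000000000.0) = 4256.6 m/s

4256.6 m/s


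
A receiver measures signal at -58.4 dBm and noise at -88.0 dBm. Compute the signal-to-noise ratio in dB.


SNR = -58.4 - (-88.0) = 29.6 dB

29.6 dB


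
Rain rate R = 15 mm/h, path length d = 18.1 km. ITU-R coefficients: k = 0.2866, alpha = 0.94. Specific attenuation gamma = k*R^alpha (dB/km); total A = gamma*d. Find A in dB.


gamma = 0.2866 * 15^0.94 = 3.654281 dB/km
A = 3.654281 * 18.1 = 66.14 dB

66.14 dB


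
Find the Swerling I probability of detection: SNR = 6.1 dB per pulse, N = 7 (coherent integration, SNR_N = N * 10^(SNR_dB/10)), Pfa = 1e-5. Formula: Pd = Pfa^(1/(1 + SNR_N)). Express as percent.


SNR_lin = 10^(6.1/10) = 4.0738
SNR_N = 7 * 4.0738 = 28.5166
1/(1 + SNR_N) = 1/29.5166 = 0.0338792
Pd = (1e-5)^0.0338792 = 0.67702
Pd = 67.7%

67.7%


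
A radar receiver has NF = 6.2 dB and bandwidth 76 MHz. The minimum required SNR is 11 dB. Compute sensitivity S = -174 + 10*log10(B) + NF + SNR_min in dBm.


10*log10(76000000.0) = 78.81
S = -174 + 78.81 + 6.2 + 11 = -78.0 dBm

-78.0 dBm


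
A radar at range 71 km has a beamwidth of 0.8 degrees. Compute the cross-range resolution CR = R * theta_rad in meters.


BW_rad = 0.013962634
CR = 71000 * 0.013962634 = 991.3 m

991.3 m


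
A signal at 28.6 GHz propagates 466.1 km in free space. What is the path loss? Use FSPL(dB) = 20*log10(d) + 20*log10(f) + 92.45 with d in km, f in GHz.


20*log10(466.1) = 53.37
20*log10(28.6) = 29.13
FSPL = 174.9 dB

174.9 dB


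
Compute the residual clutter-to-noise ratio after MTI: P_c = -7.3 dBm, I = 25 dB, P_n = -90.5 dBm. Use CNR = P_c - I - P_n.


CNR = -7.3 - 25 - (-90.5) = 58.2 dB

58.2 dB


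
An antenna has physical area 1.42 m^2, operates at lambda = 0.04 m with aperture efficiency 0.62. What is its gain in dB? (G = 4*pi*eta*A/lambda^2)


G_linear = 4*pi*0.62*1.42/0.04^2 = 6914.65
G_dB = 10*log10(6914.65) = 38.4 dB

38.4 dB


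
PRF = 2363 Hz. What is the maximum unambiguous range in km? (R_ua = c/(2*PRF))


R_ua = 3e8 / (2 * 2363) = 63478.6 m = 63.5 km

63.5 km


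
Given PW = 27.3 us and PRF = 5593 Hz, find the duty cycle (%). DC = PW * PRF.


DC = 27.3e-6 * 5593 * 100 = 15.27%

15.27%


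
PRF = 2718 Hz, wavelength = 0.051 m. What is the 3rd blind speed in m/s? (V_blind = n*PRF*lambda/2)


V_blind = 3 * 2718 * 0.051 / 2 = 207.9 m/s

207.9 m/s


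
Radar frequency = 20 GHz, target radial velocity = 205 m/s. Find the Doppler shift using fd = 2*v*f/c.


fd = 2 * 205 * 20000000000.0 / 3e8 = 27333.3 Hz

27333.3 Hz


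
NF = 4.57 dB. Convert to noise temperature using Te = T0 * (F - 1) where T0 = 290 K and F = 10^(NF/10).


NF_lin = 10^(4.57/10) = 2.864178
Te = 290 * (2.864178 - 1) = 540.6 K

540.6 K


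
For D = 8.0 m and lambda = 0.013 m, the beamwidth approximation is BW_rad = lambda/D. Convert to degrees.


BW_rad = 0.013 / 8.0 = 0.001625
BW_deg = 0.09 degrees

0.09 degrees


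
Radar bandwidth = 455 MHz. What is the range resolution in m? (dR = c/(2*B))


dR = 3e8 / (2 * 455000000.0) = 0.33 m

0.33 m


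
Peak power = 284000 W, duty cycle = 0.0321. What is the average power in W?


P_avg = 284000 * 0.0321 = 9116.4 W

9116.4 W


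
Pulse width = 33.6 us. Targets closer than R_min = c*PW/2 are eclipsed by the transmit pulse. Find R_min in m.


R_min = 3e8 * 33.6e-6 / 2 = 5040.0 m

5040.0 m


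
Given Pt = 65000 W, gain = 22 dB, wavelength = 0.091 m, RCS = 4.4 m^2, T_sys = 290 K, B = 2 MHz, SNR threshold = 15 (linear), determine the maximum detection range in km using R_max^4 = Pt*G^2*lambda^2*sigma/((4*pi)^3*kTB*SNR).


G_lin = 10^(22/10) = 158.489319
R^4 = 65000 * 158.489319^2 * 0.091^2 * 4.4 / ((4*pi)^3 * 1.38e-23 * 290 * 2000000.0 * 15)
R^4 = 2.49701e17 m^4
R_max = (2.49701e17)^(1/4) = 22354.0 m = 22.4 km

22.4 km


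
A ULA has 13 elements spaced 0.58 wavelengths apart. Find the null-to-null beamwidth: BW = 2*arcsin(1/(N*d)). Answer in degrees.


1/(N*d) = 1/(13*0.58) = 0.132626
BW = 2*arcsin(0.132626) = 15.2 degrees

15.2 degrees


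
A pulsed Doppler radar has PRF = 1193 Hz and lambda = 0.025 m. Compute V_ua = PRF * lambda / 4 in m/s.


V_ua = 1193 * 0.025 / 4 = 7.5 m/s

7.5 m/s


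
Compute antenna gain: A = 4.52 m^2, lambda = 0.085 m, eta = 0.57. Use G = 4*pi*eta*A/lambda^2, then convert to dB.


G_linear = 4*pi*0.57*4.52/0.085^2 = 4481.11
G_dB = 10*log10(4481.11) = 36.5 dB

36.5 dB


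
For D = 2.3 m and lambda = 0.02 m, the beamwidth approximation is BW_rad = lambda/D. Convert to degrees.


BW_rad = 0.02 / 2.3 = 0.008696
BW_deg = 0.5 degrees

0.5 degrees


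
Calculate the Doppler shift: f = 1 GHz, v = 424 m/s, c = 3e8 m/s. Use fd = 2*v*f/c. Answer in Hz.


fd = 2 * 424 * 1000000000.0 / 3e8 = 2826.7 Hz

2826.7 Hz


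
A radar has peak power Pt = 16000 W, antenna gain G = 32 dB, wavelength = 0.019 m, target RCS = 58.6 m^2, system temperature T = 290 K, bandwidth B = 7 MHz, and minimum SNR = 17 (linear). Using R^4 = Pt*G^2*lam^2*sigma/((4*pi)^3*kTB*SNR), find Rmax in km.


G_lin = 10^(32/10) = 1584.893192
R^4 = 16000 * 1584.893192^2 * 0.019^2 * 58.6 / ((4*pi)^3 * 1.38e-23 * 290 * 7000000.0 * 17)
R^4 = 8.99645e17 m^4
R_max = (8.99645e17)^(1/4) = 30797.7 m = 30.8 km

30.8 km


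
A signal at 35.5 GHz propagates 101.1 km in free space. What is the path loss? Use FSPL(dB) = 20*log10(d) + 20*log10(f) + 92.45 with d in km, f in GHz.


20*log10(101.1) = 40.1
20*log10(35.5) = 31.0
FSPL = 163.5 dB

163.5 dB


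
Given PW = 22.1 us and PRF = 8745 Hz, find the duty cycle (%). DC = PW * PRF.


DC = 22.1e-6 * 8745 * 100 = 19.33%

19.33%


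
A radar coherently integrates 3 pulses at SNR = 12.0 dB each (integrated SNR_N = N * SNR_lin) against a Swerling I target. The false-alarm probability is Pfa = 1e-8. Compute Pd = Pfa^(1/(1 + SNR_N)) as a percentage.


SNR_lin = 10^(12.0/10) = 15.84893
SNR_N = 3 * 15.84893 = 47.54679
1/(1 + SNR_N) = 1/48.54679 = 0.0205987
Pd = (1e-8)^0.0205987 = 0.68424
Pd = 68.4%

68.4%


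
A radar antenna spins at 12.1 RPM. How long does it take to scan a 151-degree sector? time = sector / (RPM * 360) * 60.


t = 151 / (12.1 * 360) * 60 = 2.08 s

2.08 s


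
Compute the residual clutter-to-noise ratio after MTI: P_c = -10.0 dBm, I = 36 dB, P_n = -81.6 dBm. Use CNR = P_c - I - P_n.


CNR = -10.0 - 36 - (-81.6) = 35.6 dB

35.6 dB


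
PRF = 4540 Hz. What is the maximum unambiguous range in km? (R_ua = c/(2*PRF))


R_ua = 3e8 / (2 * 4540) = 33039.6 m = 33.0 km

33.0 km


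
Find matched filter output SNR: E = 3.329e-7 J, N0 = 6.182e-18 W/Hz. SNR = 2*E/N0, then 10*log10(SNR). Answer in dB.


SNR_lin = 2 * 3.329e-7 / 6.182e-18 = 1.077e11
SNR_dB = 10*log10(1.077e11) = 110.3 dB

110.3 dB


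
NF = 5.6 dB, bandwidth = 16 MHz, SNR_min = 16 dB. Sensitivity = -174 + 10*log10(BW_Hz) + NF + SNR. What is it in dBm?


10*log10(16000000.0) = 72.04
S = -174 + 72.04 + 5.6 + 16 = -80.4 dBm

-80.4 dBm


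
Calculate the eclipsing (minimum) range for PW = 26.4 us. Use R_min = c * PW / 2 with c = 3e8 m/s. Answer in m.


R_min = 3e8 * 26.4e-6 / 2 = 3960.0 m

3960.0 m


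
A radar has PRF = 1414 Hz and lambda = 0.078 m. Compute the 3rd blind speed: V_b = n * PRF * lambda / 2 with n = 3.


V_blind = 3 * 1414 * 0.078 / 2 = 165.4 m/s

165.4 m/s


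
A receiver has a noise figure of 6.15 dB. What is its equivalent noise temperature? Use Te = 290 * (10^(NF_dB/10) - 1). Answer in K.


NF_lin = 10^(6.15/10) = 4.120975
Te = 290 * (4.120975 - 1) = 905.1 K

905.1 K


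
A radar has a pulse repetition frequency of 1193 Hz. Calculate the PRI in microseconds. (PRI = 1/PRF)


PRI = 1/1193 = 0.000838223 s = 838.2 us

838.2 us


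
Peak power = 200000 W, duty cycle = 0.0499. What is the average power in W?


P_avg = 200000 * 0.0499 = 9980.0 W

9980.0 W


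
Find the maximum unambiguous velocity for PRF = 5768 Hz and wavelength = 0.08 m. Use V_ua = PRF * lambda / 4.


V_ua = 5768 * 0.08 / 4 = 115.4 m/s

115.4 m/s


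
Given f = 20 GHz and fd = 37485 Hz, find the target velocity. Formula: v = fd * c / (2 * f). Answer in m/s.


v = 37485 * 3e8 / (2 * 20000000000.0) = 281.1 m/s

281.1 m/s


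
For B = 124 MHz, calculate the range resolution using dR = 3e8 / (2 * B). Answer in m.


dR = 3e8 / (2 * 124000000.0) = 1.21 m

1.21 m


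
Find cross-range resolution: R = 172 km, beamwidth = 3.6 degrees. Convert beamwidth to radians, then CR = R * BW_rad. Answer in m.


BW_rad = 0.062831853
CR = 172000 * 0.062831853 = 10807.1 m

10807.1 m


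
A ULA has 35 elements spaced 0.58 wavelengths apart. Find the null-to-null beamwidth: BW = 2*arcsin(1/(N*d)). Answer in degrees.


1/(N*d) = 1/(35*0.58) = 0.049261
BW = 2*arcsin(0.049261) = 5.6 degrees

5.6 degrees


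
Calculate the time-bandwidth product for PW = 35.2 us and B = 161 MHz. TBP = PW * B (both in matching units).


TBP = 35.2 * 161 = 5667.2

5667.2


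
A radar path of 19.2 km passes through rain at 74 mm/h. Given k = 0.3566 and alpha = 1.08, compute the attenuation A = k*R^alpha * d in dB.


gamma = 0.3566 * 74^1.08 = 37.23502 dB/km
A = 37.23502 * 19.2 = 714.91 dB

714.91 dB


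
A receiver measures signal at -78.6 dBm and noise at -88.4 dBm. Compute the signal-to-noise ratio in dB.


SNR = -78.6 - (-88.4) = 9.8 dB

9.8 dB


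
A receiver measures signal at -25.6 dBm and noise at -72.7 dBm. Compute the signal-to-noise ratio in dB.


SNR = -25.6 - (-72.7) = 47.1 dB

47.1 dB


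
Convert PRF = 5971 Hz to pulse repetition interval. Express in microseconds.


PRI = 1/5971 = 0.0001674761 s = 167.5 us

167.5 us


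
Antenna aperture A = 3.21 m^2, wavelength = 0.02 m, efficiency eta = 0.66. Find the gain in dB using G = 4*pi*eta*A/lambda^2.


G_linear = 4*pi*0.66*3.21/0.02^2 = 66557.78
G_dB = 10*log10(66557.78) = 48.2 dB

48.2 dB


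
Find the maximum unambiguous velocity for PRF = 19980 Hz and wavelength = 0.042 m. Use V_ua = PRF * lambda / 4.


V_ua = 19980 * 0.042 / 4 = 209.8 m/s

209.8 m/s


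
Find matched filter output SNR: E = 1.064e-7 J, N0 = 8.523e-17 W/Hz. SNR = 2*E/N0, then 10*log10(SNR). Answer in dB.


SNR_lin = 2 * 1.064e-7 / 8.523e-17 = 2.497e9
SNR_dB = 10*log10(2.497e9) = 94.0 dB

94.0 dB


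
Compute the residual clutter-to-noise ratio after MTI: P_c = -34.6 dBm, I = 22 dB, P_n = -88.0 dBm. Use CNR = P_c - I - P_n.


CNR = -34.6 - 22 - (-88.0) = 31.4 dB

31.4 dB


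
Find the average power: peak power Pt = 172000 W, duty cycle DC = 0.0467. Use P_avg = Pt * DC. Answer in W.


P_avg = 172000 * 0.0467 = 8032.4 W

8032.4 W


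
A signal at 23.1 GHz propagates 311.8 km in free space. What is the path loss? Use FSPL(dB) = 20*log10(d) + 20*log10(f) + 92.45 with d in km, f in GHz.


20*log10(311.8) = 49.88
20*log10(23.1) = 27.27
FSPL = 169.6 dB

169.6 dB


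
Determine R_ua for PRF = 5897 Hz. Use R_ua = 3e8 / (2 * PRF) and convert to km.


R_ua = 3e8 / (2 * 5897) = 25436.7 m = 25.4 km

25.4 km


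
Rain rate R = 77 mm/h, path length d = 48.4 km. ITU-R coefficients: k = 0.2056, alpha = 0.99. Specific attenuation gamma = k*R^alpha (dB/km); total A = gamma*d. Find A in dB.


gamma = 0.2056 * 77^0.99 = 15.158245 dB/km
A = 15.158245 * 48.4 = 733.66 dB

733.66 dB


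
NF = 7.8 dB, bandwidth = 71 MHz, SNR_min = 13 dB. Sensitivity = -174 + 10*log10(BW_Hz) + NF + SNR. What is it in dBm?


10*log10(71000000.0) = 78.51
S = -174 + 78.51 + 7.8 + 13 = -74.7 dBm

-74.7 dBm


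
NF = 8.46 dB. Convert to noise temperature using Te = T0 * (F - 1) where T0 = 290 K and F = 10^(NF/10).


NF_lin = 10^(8.46/10) = 7.014553
Te = 290 * (7.014553 - 1) = 1744.2 K

1744.2 K
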